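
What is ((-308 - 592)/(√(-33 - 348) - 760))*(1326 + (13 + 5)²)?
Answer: 1128600000/577981 + 1485000*I*√381/577981 ≈ 1952.7 + 50.151*I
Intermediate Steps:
((-308 - 592)/(√(-33 - 348) - 760))*(1326 + (13 + 5)²) = (-900/(√(-381) - 760))*(1326 + 18²) = (-900/(I*√381 - 760))*(1326 + 324) = -900/(-760 + I*√381)*1650 = -1485000/(-760 + I*√381)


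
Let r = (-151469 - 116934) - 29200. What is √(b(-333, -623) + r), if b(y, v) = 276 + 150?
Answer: I*√297177 ≈ 545.14*I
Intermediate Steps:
b(y, v) = 426
r = -297603 (r = -268403 - 29200 = -297603)
√(b(-333, -623) + r) = √(426 - 297603) = √(-297177) = I*√297177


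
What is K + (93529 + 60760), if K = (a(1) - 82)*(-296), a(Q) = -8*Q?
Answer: 180929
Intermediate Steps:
K = 26640 (K = (-8*1 - 82)*(-296) = (-8 - 82)*(-296) = -90*(-296) = 26640)
K + (93529 + 60760) = 26640 + (93529 + 60760) = 26640 + 154289 = 180929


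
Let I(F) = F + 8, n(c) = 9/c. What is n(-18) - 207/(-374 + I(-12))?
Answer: 1/21 ≈ 0.047619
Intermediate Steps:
I(F) = 8 + F
n(-18) - 207/(-374 + I(-12)) = 9/(-18) - 207/(-374 + (8 - 12)) = 9*(-1/18) - 207/(-374 - 4) = -½ - 207/(-378) = -½ - 1/378*(-207) = -½ + 23/42 = 1/21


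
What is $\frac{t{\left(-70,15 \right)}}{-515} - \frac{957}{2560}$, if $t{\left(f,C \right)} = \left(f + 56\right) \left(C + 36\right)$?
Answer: $\frac{266997}{263680} \approx 1.0126$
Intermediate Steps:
$t{\left(f,C \right)} = \left(36 + C\right) \left(56 + f\right)$ ($t{\left(f,C \right)} = \left(56 + f\right) \left(36 + C\right) = \left(36 + C\right) \left(56 + f\right)$)
$\frac{t{\left(-70,15 \right)}}{-515} - \frac{957}{2560} = \frac{2016 + 36 \left(-70\right) + 56 \cdot 15 + 15 \left(-70\right)}{-515} - \frac{957}{2560} = \left(2016 - 2520 + 840 - 1050\right) \left(- \frac{1}{515}\right) - \frac{957}{2560} = \left(-714\right) \left(- \frac{1}{515}\right) - \frac{957}{2560} = \frac{714}{515} - \frac{957}{2560} = \frac{266997}{263680}$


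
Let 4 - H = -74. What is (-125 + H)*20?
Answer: -940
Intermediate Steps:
H = 78 (H = 4 - 1*(-74) = 4 + 74 = 78)
(-125 + H)*20 = (-125 + 78)*20 = -47*20 = -940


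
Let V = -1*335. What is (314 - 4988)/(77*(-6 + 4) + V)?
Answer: 1558/163 ≈ 9.5583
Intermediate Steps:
V = -335
(314 - 4988)/(77*(-6 + 4) + V) = (314 - 4988)/(77*(-6 + 4) - 335) = -4674/(77*(-2) - 335) = -4674/(-154 - 335) = -4674/(-489) = -4674*(-1/489) = 1558/163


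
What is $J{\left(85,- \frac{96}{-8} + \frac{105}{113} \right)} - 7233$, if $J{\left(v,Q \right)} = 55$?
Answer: $-7178$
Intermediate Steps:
$J{\left(85,- \frac{96}{-8} + \frac{105}{113} \right)} - 7233 = 55 - 7233 = -7178$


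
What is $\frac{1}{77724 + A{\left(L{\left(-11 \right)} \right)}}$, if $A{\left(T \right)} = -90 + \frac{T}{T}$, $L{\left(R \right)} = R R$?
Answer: $\frac{1}{77635} \approx 1.2881 \cdot 10^{-5}$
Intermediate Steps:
$L{\left(R \right)} = R^{2}$
$A{\left(T \right)} = -89$ ($A{\left(T \right)} = -90 + 1 = -89$)
$\frac{1}{77724 + A{\left(L{\left(-11 \right)} \right)}} = \frac{1}{77724 - 89} = \frac{1}{77635}$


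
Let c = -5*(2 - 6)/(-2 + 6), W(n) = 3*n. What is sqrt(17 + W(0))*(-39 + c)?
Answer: -34*sqrt(17) ≈ -140.19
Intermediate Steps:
c = 5 (c = -(-20)/4 = -5*(-1) = 5)
sqrt(17 + W(0))*(-39 + c) = sqrt(17 + 3*0)*(-39 + 5) = sqrt(17 + 0)*(-34) = sqrt(17)*(-34) = -34*sqrt(17)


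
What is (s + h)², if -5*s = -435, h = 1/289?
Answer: 632220736/83521 ≈ 7569.6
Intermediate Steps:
h = 1/289 ≈ 0.0034602
s = 87 (s = -⅕*(-435) = 87)
(s + h)² = (87 + 1/289)² = (25144/289)² = 632220736/83521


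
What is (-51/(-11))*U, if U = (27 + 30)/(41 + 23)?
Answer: 2907/704 ≈ 4.1293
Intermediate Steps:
U = 57/64 ≈ 0.89063
(-51/(-11))*U = -51/(-11)*(57/64) = -51*(-1/11)*(57/64) = (51/11)*(57/64) = 2907/704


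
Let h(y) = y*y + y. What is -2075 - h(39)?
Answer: -3635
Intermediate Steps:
h(y) = y + y**2 (h(y) = y**2 + y = y + y**2)
-2075 - h(39) = -2075 - 39*(1 + 39) = -2075 - 39*40 = -2075 - 1*1560 = -2075 - 1560 = -3635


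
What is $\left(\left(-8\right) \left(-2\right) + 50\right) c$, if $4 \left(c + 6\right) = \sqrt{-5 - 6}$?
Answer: $-396 + \frac{33 i \sqrt{11}}{2} \approx -396.0 + 54.724 i$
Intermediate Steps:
$c = -6 + \frac{i \sqrt{11}}{4}$ ($c = -6 + \frac{\sqrt{-5 - 6}}{4} = -6 + \frac{\sqrt{-11}}{4} = -6 + \frac{i \sqrt{11}}{4} \approx -6.0 + 0.82916 i$)
$\left(\left(-8\right) \left(-2\right) + 50\right) c = \left(\left(-8\right) \left(-2\right) + 50\right) \left(-6 + \frac{i \sqrt{11}}{4}\right) = \left(16 + 50\right) \left(-6 + \frac{i \sqrt{11}}{4}\right) = 66 \left(-6 + \frac{i \sqrt{11}}{4}\right) = -396 + \frac{33 i \sqrt{11}}{2}$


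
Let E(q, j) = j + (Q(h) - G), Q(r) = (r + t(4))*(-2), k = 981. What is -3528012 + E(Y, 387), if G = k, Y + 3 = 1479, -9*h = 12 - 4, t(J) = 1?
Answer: -31757456/9 ≈ -3.5286e+6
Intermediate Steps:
h = -8/9 (h = -(12 - 4)/9 = -1/9*8 = -8/9 ≈ -0.88889)
Y = 1476 (Y = -3 + 1479 = 1476)
Q(r) = -2 - 2*r (Q(r) = (r + 1)*(-2) = (1 + r)*(-2) = -2 - 2*r)
G = 981
E(q, j) = -8831/9 + j (E(q, j) = j + ((-2 - 2*(-8/9)) - 1*981) = j + ((-2 + 16/9) - 981) = j + (-2/9 - 981) = j - 8831/9 = -8831/9 + j)
-3528012 + E(Y, 387) = -3528012 + (-8831/9 + 387) = -3528012 - 5348/9 = -31757456/9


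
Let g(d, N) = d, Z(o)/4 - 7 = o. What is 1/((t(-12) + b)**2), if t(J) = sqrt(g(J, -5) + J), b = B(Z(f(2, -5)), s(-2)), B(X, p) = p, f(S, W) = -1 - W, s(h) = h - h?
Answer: -1/24 ≈ -0.041667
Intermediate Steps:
s(h) = 0
Z(o) = 28 + 4*o
b = 0
t(J) = sqrt(2)*sqrt(J) (t(J) = sqrt(J + J) = sqrt(2*J) = sqrt(2)*sqrt(J))
1/((t(-12) + b)**2) = 1/((sqrt(2)*sqrt(-12) + 0)**2) = 1/((sqrt(2)*(2*I*sqrt(3)) + 0)**2) = 1/((2*I*sqrt(6) + 0)**2) = 1/((2*I*sqrt(6))**2) = 1/(-24) = -1/24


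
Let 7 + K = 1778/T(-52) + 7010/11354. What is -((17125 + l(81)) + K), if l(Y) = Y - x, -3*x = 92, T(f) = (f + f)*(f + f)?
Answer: -1586987159503/92103648 ≈ -17230.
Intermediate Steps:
T(f) = 4*f**2 (T(f) = (2*f)*(2*f) = 4*f**2)
x = -92/3 (x = -1/3*92 = -92/3 ≈ -30.667)
l(Y) = 92/3 + Y (l(Y) = Y - 1*(-92/3) = Y + 92/3 = 92/3 + Y)
K = -190906619/30701216 (K = -7 + (1778/((4*(-52)**2)) + 7010/11354) = -7 + (1778/((4*2704)) + 7010*(1/11354)) = -7 + (1778/10816 + 3505/5677) = -7 + (1778*(1/10816) + 3505/5677) = -7 + (889/5408 + 3505/5677) = -7 + 24001893/30701216 = -190906619/30701216 ≈ -6.2182)
-((17125 + l(81)) + K) = -((17125 + (92/3 + 81)) - 190906619/30701216) = -((17125 + 335/3) - 190906619/30701216) = -(51710/3 - 190906619/30701216) = -1*1586987159503/92103648 = -1586987159503/92103648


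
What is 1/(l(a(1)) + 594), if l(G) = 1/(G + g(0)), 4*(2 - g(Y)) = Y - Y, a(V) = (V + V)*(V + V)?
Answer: 6/3565 ≈ 0.0016830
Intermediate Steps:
a(V) = 4*V**2 (a(V) = (2*V)*(2*V) = 4*V**2)
g(Y) = 2 (g(Y) = 2 - (Y - Y)/4 = 2 - 1/4*0 = 2 + 0 = 2)
l(G) = 1/(2 + G) (l(G) = 1/(G + 2) = 1/(2 + G))
1/(l(a(1)) + 594) = 1/(1/(2 + 4*1**2) + 594) = 1/(1/(2 + 4*1) + 594) = 1/(1/(2 + 4) + 594) = 1/(1/6 + 594) = 1/(3565/6) = 6/3565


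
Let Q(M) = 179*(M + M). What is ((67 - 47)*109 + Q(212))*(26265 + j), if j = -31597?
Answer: -416301232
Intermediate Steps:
Q(M) = 358*M (Q(M) = 179*(2*M) = 358*M)
((67 - 47)*109 + Q(212))*(26265 + j) = ((67 - 47)*109 + 358*212)*(26265 - 31597) = (20*109 + 75896)*(-5332) = (2180 + 75896)*(-5332) = 78076*(-5332) = -416301232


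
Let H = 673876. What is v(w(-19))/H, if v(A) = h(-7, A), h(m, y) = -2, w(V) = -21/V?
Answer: -1/336938 ≈ -2.9679e-6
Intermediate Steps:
v(A) = -2
v(w(-19))/H = -2/673876 = -2*1/673876 = -1/336938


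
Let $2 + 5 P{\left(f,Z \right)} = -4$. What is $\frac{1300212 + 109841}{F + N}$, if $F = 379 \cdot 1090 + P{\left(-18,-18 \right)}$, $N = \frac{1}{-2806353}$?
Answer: $\frac{19785532333545}{5796645601027} \approx 3.4133$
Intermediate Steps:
$N = - \frac{1}{2806353} \approx -3.5633 \cdot 10^{-7}$
$P{\left(f,Z \right)} = - \frac{6}{5}$ ($P{\left(f,Z \right)} = - \frac{2}{5} + \frac{1}{5} \left(-4\right) = - \frac{2}{5} - \frac{4}{5} = - \frac{6}{5}$)
$F = \frac{2065544}{5}$ ($F = 379 \cdot 1090 - \frac{6}{5} = 413110 - \frac{6}{5} = \frac{2065544}{5} \approx 4.1311 \cdot 10^{5}$)
$\frac{1300212 + 109841}{F + N} = \frac{1300212 + 109841}{\frac{2065544}{5} - \frac{1}{2806353}} = \frac{1410053}{\frac{5796645601027}{14031765}} = 1410053 \cdot \frac{14031765}{5796645601027} = \frac{19785532333545}{5796645601027}$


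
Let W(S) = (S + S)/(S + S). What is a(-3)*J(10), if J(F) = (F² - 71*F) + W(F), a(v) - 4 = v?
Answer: -609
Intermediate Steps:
W(S) = 1 (W(S) = (2*S)/((2*S)) = (2*S)*(1/(2*S)) = 1)
a(v) = 4 + v
J(F) = 1 + F² - 71*F (J(F) = (F² - 71*F) + 1 = 1 + F² - 71*F)
a(-3)*J(10) = (4 - 3)*(1 + 10² - 71*10) = 1*(1 + 100 - 710) = 1*(-609) = -609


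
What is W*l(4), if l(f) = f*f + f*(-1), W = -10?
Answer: -120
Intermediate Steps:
l(f) = f**2 - f
W*l(4) = -40*(-1 + 4) = -40*3 = -10*12 = -120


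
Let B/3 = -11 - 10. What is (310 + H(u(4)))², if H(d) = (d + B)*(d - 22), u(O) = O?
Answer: 1882384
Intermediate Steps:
B = -63 (B = 3*(-11 - 10) = 3*(-21) = -63)
H(d) = (-63 + d)*(-22 + d) (H(d) = (d - 63)*(d - 22) = (-63 + d)*(-22 + d))
(310 + H(u(4)))² = (310 + (1386 + 4² - 85*4))² = (310 + (1386 + 16 - 340))² = (310 + 1062)² = 1372² = 1882384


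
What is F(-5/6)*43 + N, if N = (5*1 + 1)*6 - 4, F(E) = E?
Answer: -23/6 ≈ -3.8333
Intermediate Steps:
N = 32 (N = (5 + 1)*6 - 4 = 6*6 - 4 = 36 - 4 = 32)
F(-5/6)*43 + N = -5/6*43 + 32 = -5*⅙*43 + 32 = -⅚*43 + 32 = -215/6 + 32 = -23/6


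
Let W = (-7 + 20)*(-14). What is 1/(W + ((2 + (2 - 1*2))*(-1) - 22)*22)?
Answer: -1/710 ≈ -0.0014085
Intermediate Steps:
W = -182 (W = 13*(-14) = -182)
1/(W + ((2 + (2 - 1*2))*(-1) - 22)*22) = 1/(-182 + ((2 + (2 - 1*2))*(-1) - 22)*22) = 1/(-182 + ((2 + (2 - 2))*(-1) - 22)*22) = 1/(-182 + ((2 + 0)*(-1) - 22)*22) = 1/(-182 + (2*(-1) - 22)*22) = 1/(-182 + (-2 - 22)*22) = 1/(-182 - 24*22) = 1/(-182 - 528) = 1/(-710) = -1/710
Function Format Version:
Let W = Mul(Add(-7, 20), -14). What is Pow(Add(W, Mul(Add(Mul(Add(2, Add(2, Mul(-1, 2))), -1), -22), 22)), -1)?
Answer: Rational(-1, 710) ≈ -0.0014085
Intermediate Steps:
W = -182 (W = Mul(13, -14) = -182)
Pow(Add(W, Mul(Add(Mul(Add(2, Add(2, Mul(-1, 2))), -1), -22), 22)), -1) = Pow(Add(-182, Mul(Add(Mul(Add(2, Add(2, Mul(-1, 2))), -1), -22), 22)), -1) = Pow(Add(-182, Mul(Add(Mul(Add(2, Add(2, -2)), -1), -22), 22)), -1) = Pow(Add(-182, Mul(Add(Mul(Add(2, 0), -1), -22), 22)), -1) = Pow(Add(-182, Mul(Add(Mul(2, -1), -22), 22)), -1) = Pow(Add(-182, Mul(Add(-2, -22), 22)), -1) = Pow(Add(-182, Mul(-24, 22)), -1) = Pow(Add(-182, -528), -1) = Pow(-710, -1) = Rational(-1, 710)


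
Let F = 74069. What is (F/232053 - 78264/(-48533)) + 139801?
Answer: 1574492527625218/11262228249 ≈ 1.3980e+5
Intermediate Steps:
(F/232053 - 78264/(-48533)) + 139801 = (74069/232053 - 78264/(-48533)) + 139801 = (74069*(1/232053) - 78264*(-1/48533)) + 139801 = (74069/232053 + 78264/48533) + 139801 = 21756186769/11262228249 + 139801 = 1574492527625218/11262228249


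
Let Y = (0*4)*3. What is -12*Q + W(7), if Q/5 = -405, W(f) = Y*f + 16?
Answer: 24316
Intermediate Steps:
Y = 0 (Y = 0*3 = 0)
W(f) = 16 (W(f) = 0*f + 16 = 0 + 16 = 16)
Q = -2025 (Q = 5*(-405) = -2025)
-12*Q + W(7) = -12*(-2025) + 16 = 24300 + 16 = 24316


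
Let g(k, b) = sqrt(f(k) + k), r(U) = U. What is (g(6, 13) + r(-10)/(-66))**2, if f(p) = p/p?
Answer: 7648/1089 + 10*sqrt(7)/33 ≈ 7.8247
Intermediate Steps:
f(p) = 1
g(k, b) = sqrt(1 + k)
(g(6, 13) + r(-10)/(-66))**2 = (sqrt(1 + 6) - 10/(-66))**2 = (sqrt(7) - 10*(-1/66))**2 = (sqrt(7) + 5/33)**2 = (5/33 + sqrt(7))**2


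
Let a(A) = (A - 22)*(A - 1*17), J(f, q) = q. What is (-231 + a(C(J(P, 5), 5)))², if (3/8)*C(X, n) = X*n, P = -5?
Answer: 319944769/81 ≈ 3.9499e+6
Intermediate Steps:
C(X, n) = 8*X*n/3 (C(X, n) = 8*(X*n)/3 = 8*X*n/3)
a(A) = (-22 + A)*(-17 + A) (a(A) = (-22 + A)*(A - 17) = (-22 + A)*(-17 + A))
(-231 + a(C(J(P, 5), 5)))² = (-231 + (374 + ((8/3)*5*5)² - 104*5*5))² = (-231 + (374 + (200/3)² - 39*200/3))² = (-231 + (374 + 40000/9 - 2600))² = (-231 + 19966/9)² = (17887/9)² = 319944769/81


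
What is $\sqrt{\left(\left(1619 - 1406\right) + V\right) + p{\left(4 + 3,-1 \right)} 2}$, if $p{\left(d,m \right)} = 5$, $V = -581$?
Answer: $i \sqrt{358} \approx 18.921 i$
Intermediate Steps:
$\sqrt{\left(\left(1619 - 1406\right) + V\right) + p{\left(4 + 3,-1 \right)} 2} = \sqrt{\left(\left(1619 - 1406\right) - 581\right) + 5 \cdot 2} = \sqrt{\left(213 - 581\right) + 10} = \sqrt{-368 + 10} = \sqrt{-358} = i \sqrt{358}$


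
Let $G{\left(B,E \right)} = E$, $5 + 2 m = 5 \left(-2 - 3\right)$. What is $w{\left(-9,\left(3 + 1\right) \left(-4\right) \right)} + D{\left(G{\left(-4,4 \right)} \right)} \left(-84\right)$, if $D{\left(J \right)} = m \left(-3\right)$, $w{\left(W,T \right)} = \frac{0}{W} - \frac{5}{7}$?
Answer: $- \frac{26465}{7} \approx -3780.7$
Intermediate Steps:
$m = -15$ ($m = - \frac{5}{2} + \frac{5 \left(-2 - 3\right)}{2} = - \frac{5}{2} + \frac{5 \left(-5\right)}{2} = - \frac{5}{2} + \frac{1}{2} \left(-25\right) = - \frac{5}{2} - \frac{25}{2} = -15$)
$w{\left(W,T \right)} = - \frac{5}{7}$ ($w{\left(W,T \right)} = 0 - \frac{5}{7} = - \frac{5}{7}$)
$D{\left(J \right)} = 45$ ($D{\left(J \right)} = \left(-15\right) \left(-3\right) = 45$)
$w{\left(-9,\left(3 + 1\right) \left(-4\right) \right)} + D{\left(G{\left(-4,4 \right)} \right)} \left(-84\right) = - \frac{5}{7} + 45 \left(-84\right) = - \frac{5}{7} - 3780 = - \frac{26465}{7}$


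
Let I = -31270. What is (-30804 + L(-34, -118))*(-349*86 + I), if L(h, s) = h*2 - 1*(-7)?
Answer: 1891530660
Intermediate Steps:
L(h, s) = 7 + 2*h (L(h, s) = 2*h + 7 = 7 + 2*h)
(-30804 + L(-34, -118))*(-349*86 + I) = (-30804 + (7 + 2*(-34)))*(-349*86 - 31270) = (-30804 + (7 - 68))*(-30014 - 31270) = (-30804 - 61)*(-61284) = -30865*(-61284) = 1891530660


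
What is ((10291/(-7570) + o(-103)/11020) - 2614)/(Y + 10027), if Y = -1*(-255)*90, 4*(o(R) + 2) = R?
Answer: -2493453217/31439857232 ≈ -0.079309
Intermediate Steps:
o(R) = -2 + R/4
Y = 22950 (Y = 255*90 = 22950)
((10291/(-7570) + o(-103)/11020) - 2614)/(Y + 10027) = ((10291/(-7570) + (-2 + (¼)*(-103))/11020) - 2614)/(22950 + 10027) = ((10291*(-1/7570) + (-2 - 103/4)*(1/11020)) - 2614)/32977 = ((-10291/7570 - 111/4*1/11020) - 2614)*(1/32977) = ((-10291/7570 - 111/44080) - 2614)*(1/32977) = (-9089351/6673712 - 2614)*(1/32977) = -17454172519/6673712*1/32977 = -2493453217/31439857232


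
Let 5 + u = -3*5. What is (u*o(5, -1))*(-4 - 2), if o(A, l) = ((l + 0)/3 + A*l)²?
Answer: 10240/3 ≈ 3413.3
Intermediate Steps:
o(A, l) = (l/3 + A*l)² (o(A, l) = (l*(⅓) + A*l)² = (l/3 + A*l)²)
u = -20 (u = -5 - 3*5 = -5 - 15 = -20)
(u*o(5, -1))*(-4 - 2) = (-20*(-1)²*(1 + 3*5)²/9)*(-4 - 2) = -20*(1 + 15)²/9*(-6) = -20*16²/9*(-6) = -20*256/9*(-6) = -5120/9*(-6) = 10240/3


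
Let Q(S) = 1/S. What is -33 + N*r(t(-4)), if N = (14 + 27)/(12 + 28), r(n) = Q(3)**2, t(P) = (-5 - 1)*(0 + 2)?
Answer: -11839/360 ≈ -32.886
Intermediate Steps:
t(P) = -12 (t(P) = -6*2 = -12)
r(n) = 1/9 (r(n) = (1/3)**2 = 1/9)
N = 41/40 ≈ 1.0250
-33 + N*r(t(-4)) = -33 + (41/40)*(1/9) = -33 + 41/360 = -11839/360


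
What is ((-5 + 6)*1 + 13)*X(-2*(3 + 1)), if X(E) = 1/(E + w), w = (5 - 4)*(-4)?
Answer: -7/6 ≈ -1.1667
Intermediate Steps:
w = -4 (w = 1*(-4) = -4)
X(E) = 1/(-4 + E) (X(E) = 1/(E - 4) = 1/(-4 + E))
((-5 + 6)*1 + 13)*X(-2*(3 + 1)) = ((-5 + 6)*1 + 13)/(-4 - 2*(3 + 1)) = (1*1 + 13)/(-4 - 2*4) = (1 + 13)/(-4 - 8) = 14/(-12) = 14*(-1/12) = -7/6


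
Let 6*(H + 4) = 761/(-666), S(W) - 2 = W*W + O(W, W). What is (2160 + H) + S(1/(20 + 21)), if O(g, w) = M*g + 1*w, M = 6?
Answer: 14495753215/6717276 ≈ 2158.0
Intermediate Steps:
O(g, w) = w + 6*g (O(g, w) = 6*g + 1*w = 6*g + w = w + 6*g)
S(W) = 2 + W**2 + 7*W (S(W) = 2 + (W*W + (W + 6*W)) = 2 + (W**2 + 7*W) = 2 + W**2 + 7*W)
H = -16745/3996 (H = -4 + (761/(-666))/6 = -4 + (761*(-1/666))/6 = -4 + (1/6)*(-761/666) = -4 - 761/3996 = -16745/3996 ≈ -4.1904)
(2160 + H) + S(1/(20 + 21)) = (2160 - 16745/3996) + (2 + (1/(20 + 21))**2 + 7/(20 + 21)) = 8614615/3996 + (2 + (1/41)**2 + 7/41) = 8614615/3996 + (2 + (1/41)**2 + 7*(1/41)) = 8614615/3996 + (2 + 1/1681 + 7/41) = 8614615/3996 + 3650/1681 = 14495753215/6717276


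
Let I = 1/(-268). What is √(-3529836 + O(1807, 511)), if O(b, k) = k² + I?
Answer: 3*I*√6521449623/134 ≈ 1808.0*I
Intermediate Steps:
I = -1/268 ≈ -0.0037313
O(b, k) = -1/268 + k² (O(b, k) = k² - 1/268 = -1/268 + k²)
√(-3529836 + O(1807, 511)) = √(-3529836 + (-1/268 + 511²)) = √(-3529836 + (-1/268 + 261121)) = √(-3529836 + 69980427/268) = √(-876015621/268) = 3*I*√6521449623/134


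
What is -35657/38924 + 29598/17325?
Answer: 178105009/224786100 ≈ 0.79233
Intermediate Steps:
-35657/38924 + 29598/17325 = -35657*1/38924 + 29598*(1/17325) = -35657/38924 + 9866/5775 = 178105009/224786100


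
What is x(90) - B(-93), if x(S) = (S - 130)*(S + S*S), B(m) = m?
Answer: -327507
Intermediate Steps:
x(S) = (-130 + S)*(S + S**2)
x(90) - B(-93) = 90*(-130 + 90**2 - 129*90) - 1*(-93) = 90*(-130 + 8100 - 11610) + 93 = 90*(-3640) + 93 = -327600 + 93 = -327507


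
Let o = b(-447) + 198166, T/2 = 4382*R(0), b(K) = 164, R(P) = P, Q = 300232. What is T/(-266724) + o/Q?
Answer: 99165/150116 ≈ 0.66059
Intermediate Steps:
T = 0 (T = 2*(4382*0) = 2*0 = 0)
o = 198330 (o = 164 + 198166 = 198330)
T/(-266724) + o/Q = 0/(-266724) + 198330/300232 = 0*(-1/266724) + 198330*(1/300232) = 0 + 99165/150116 = 99165/150116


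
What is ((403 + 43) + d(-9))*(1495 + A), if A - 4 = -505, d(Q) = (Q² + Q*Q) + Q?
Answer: 595406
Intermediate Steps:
d(Q) = Q + 2*Q² (d(Q) = (Q² + Q²) + Q = 2*Q² + Q = Q + 2*Q²)
A = -501 (A = 4 - 505 = -501)
((403 + 43) + d(-9))*(1495 + A) = ((403 + 43) - 9*(1 + 2*(-9)))*(1495 - 501) = (446 - 9*(1 - 18))*994 = (446 - 9*(-17))*994 = (446 + 153)*994 = 599*994 = 595406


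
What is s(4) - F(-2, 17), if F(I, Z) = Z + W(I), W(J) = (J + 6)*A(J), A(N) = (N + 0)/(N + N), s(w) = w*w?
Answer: -3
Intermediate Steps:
s(w) = w²
A(N) = ½ (A(N) = N/((2*N)) = N*(1/(2*N)) = ½)
W(J) = 3 + J/2 (W(J) = (J + 6)*(½) = (6 + J)*(½) = 3 + J/2)
F(I, Z) = 3 + Z + I/2 (F(I, Z) = Z + (3 + I/2) = 3 + Z + I/2)
s(4) - F(-2, 17) = 4² - (3 + 17 + (½)*(-2)) = 16 - (3 + 17 - 1) = 16 - 1*19 = 16 - 19 = -3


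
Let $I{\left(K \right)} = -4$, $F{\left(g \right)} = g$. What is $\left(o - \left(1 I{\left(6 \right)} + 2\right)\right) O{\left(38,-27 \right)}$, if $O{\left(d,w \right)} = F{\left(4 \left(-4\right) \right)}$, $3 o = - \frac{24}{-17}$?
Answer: $- \frac{672}{17} \approx -39.529$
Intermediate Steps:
$o = \frac{8}{17}$ ($o = \frac{\left(-24\right) \frac{1}{-17}}{3} = \frac{\left(-24\right) \left(- \frac{1}{17}\right)}{3} = \frac{1}{3} \cdot \frac{24}{17} = \frac{8}{17} \approx 0.47059$)
$O{\left(d,w \right)} = -16$ ($O{\left(d,w \right)} = 4 \left(-4\right) = -16$)
$\left(o - \left(1 I{\left(6 \right)} + 2\right)\right) O{\left(38,-27 \right)} = \left(\frac{8}{17} - \left(1 \left(-4\right) + 2\right)\right) \left(-16\right) = \left(\frac{8}{17} - \left(-4 + 2\right)\right) \left(-16\right) = \left(\frac{8}{17} - -2\right) \left(-16\right) = \left(\frac{8}{17} + 2\right) \left(-16\right) = \frac{42}{17} \left(-16\right) = - \frac{672}{17}$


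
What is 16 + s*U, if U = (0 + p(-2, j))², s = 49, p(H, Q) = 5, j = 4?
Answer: 1241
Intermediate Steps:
U = 25 (U = (0 + 5)² = 5² = 25)
16 + s*U = 16 + 49*25 = 16 + 1225 = 1241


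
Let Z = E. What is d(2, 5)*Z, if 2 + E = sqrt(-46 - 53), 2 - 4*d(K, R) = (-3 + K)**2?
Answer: -1/2 + 3*I*sqrt(11)/4 ≈ -0.5 + 2.4875*I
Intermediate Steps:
d(K, R) = 1/2 - (-3 + K)**2/4
E = -2 + 3*I*sqrt(11) (E = -2 + sqrt(-46 - 53) = -2 + sqrt(-99) = -2 + 3*I*sqrt(11) ≈ -2.0 + 9.9499*I)
Z = -2 + 3*I*sqrt(11) ≈ -2.0 + 9.9499*I
d(2, 5)*Z = (1/2 - (-3 + 2)**2/4)*(-2 + 3*I*sqrt(11)) = (1/2 - 1/4*(-1)**2)*(-2 + 3*I*sqrt(11)) = (1/2 - 1/4*1)*(-2 + 3*I*sqrt(11)) = (1/2 - 1/4)*(-2 + 3*I*sqrt(11)) = (-2 + 3*I*sqrt(11))/4 = -1/2 + 3*I*sqrt(11)/4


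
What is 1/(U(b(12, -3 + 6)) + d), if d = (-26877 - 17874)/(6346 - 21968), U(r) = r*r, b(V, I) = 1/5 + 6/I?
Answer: 390550/3009037 ≈ 0.12979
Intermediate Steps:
b(V, I) = ⅕ + 6/I (b(V, I) = 1*(⅕) + 6/I = ⅕ + 6/I)
U(r) = r²
d = 44751/15622 (d = -44751/(-15622) = -44751*(-1/15622) = 44751/15622 ≈ 2.8646)
1/(U(b(12, -3 + 6)) + d) = 1/(((30 + (-3 + 6))/(5*(-3 + 6)))² + 44751/15622) = 1/(((⅕)*(30 + 3)/3)² + 44751/15622) = 1/(((⅕)*(⅓)*33)² + 44751/15622) = 1/((11/5)² + 44751/15622) = 1/(121/25 + 44751/15622) = 1/(3009037/390550) = 390550/3009037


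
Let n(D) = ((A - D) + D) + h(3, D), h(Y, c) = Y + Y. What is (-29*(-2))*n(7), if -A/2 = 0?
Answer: 348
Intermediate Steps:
A = 0 (A = -2*0 = 0)
h(Y, c) = 2*Y
n(D) = 6 (n(D) = ((0 - D) + D) + 2*3 = (-D + D) + 6 = 0 + 6 = 6)
(-29*(-2))*n(7) = -29*(-2)*6 = 58*6 = 348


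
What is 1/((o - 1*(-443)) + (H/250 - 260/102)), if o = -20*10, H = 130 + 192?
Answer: 6375/1541086 ≈ 0.0041367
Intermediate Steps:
H = 322
o = -200
1/((o - 1*(-443)) + (H/250 - 260/102)) = 1/((-200 - 1*(-443)) + (322/250 - 260/102)) = 1/((-200 + 443) + (322*(1/250) - 260*1/102)) = 1/(243 + (161/125 - 130/51)) = 1/(243 - 8039/6375) = 1/(1541086/6375) = 6375/1541086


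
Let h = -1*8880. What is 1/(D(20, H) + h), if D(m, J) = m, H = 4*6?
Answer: -1/8860 ≈ -0.00011287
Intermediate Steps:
H = 24
h = -8880
1/(D(20, H) + h) = 1/(20 - 8880) = 1/(-8860) = -1/8860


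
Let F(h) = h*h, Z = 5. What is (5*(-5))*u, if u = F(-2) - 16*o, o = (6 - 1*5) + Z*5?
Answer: 10300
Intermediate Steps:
F(h) = h²
o = 26 (o = (6 - 1*5) + 5*5 = (6 - 5) + 25 = 1 + 25 = 26)
u = -412 (u = (-2)² - 16*26 = 4 - 416 = -412)
(5*(-5))*u = (5*(-5))*(-412) = -25*(-412) = 10300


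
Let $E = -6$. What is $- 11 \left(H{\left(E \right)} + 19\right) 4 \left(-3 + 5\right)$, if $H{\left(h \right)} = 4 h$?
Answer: $440$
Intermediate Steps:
$- 11 \left(H{\left(E \right)} + 19\right) 4 \left(-3 + 5\right) = - 11 \left(4 \left(-6\right) + 19\right) 4 \left(-3 + 5\right) = - 11 \left(-24 + 19\right) 4 \cdot 2 = \left(-11\right) \left(-5\right) 8 = 55 \cdot 8 = 440$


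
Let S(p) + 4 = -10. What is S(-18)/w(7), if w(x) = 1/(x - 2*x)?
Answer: 98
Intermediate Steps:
S(p) = -14 (S(p) = -4 - 10 = -14)
w(x) = -1/x (w(x) = 1/(-x) = -1/x)
S(-18)/w(7) = -14/((-1/7)) = -14/((-1*⅐)) = -14/(-⅐) = -14*(-7) = 98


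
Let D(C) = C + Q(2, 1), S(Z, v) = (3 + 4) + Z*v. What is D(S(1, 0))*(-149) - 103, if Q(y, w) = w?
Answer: -1295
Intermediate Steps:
S(Z, v) = 7 + Z*v
D(C) = 1 + C (D(C) = C + 1 = 1 + C)
D(S(1, 0))*(-149) - 103 = (1 + (7 + 1*0))*(-149) - 103 = (1 + (7 + 0))*(-149) - 103 = (1 + 7)*(-149) - 103 = 8*(-149) - 103 = -1192 - 103 = -1295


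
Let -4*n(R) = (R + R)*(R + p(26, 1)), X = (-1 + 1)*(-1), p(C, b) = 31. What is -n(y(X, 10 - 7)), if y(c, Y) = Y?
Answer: 51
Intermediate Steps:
X = 0 (X = 0*(-1) = 0)
n(R) = -R*(31 + R)/2 (n(R) = -(R + R)*(R + 31)/4 = -2*R*(31 + R)/4 = -R*(31 + R)/2)
-n(y(X, 10 - 7)) = -(-1)*(10 - 7)*(31 + (10 - 7))/2 = -(-1)*3*(31 + 3)/2 = -(-1)*3*34/2 = -1*(-51) = 51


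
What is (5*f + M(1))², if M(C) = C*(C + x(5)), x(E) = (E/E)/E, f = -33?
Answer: 670761/25 ≈ 26830.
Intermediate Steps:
x(E) = 1/E
M(C) = C*(⅕ + C) (M(C) = C*(C + 1/5) = C*(C + ⅕) = C*(⅕ + C))
(5*f + M(1))² = (5*(-33) + 1*(⅕ + 1))² = (-165 + 1*(6/5))² = (-165 + 6/5)² = (-819/5)² = 670761/25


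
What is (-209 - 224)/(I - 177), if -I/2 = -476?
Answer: -433/775 ≈ -0.55871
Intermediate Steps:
I = 952 (I = -2*(-476) = 952)
(-209 - 224)/(I - 177) = (-209 - 224)/(952 - 177) = -433/775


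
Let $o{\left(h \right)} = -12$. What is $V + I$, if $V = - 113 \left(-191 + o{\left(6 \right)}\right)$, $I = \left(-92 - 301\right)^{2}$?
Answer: $177388$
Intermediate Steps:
$I = 154449$ ($I = \left(-393\right)^{2} = 154449$)
$V = 22939$ ($V = - 113 \left(-191 - 12\right) = \left(-113\right) \left(-203\right) = 22939$)
$V + I = 22939 + 154449 = 177388$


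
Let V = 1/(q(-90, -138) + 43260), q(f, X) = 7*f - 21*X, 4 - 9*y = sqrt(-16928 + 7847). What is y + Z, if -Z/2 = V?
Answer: 30349/68292 - I*sqrt(1009)/3 ≈ 0.4444 - 10.588*I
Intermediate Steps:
y = 4/9 - I*sqrt(1009)/3 (y = 4/9 - sqrt(-16928 + 7847)/9 = 4/9 - I*sqrt(1009)/3 ≈ 0.44444 - 10.588*I)
q(f, X) = -21*X + 7*f
V = 1/45528 (V = 1/((-21*(-138) + 7*(-90)) + 43260) = 1/((2898 - 630) + 43260) = 1/(2268 + 43260) = 1/45528 ≈ 2.1965e-5)
Z = -1/22764 (Z = -2*1/45528 = -1/22764 ≈ -4.3929e-5)
y + Z = (4/9 - I*sqrt(1009)/3) - 1/22764 = 30349/68292 - I*sqrt(1009)/3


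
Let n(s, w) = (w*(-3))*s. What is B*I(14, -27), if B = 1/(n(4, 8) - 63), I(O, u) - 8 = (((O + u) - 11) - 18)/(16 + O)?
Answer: -11/265 ≈ -0.041509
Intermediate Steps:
n(s, w) = -3*s*w (n(s, w) = (-3*w)*s = -3*s*w)
I(O, u) = 8 + (-29 + O + u)/(16 + O) (I(O, u) = 8 + (((O + u) - 11) - 18)/(16 + O) = 8 + ((-11 + O + u) - 18)/(16 + O) = 8 + (-29 + O + u)/(16 + O))
B = -1/159 (B = 1/(-3*4*8 - 63) = 1/(-96 - 63) = 1/(-159) = -1/159 ≈ -0.0062893)
B*I(14, -27) = -(99 - 27 + 9*14)/(159*(16 + 14)) = -(99 - 27 + 126)/(159*30) = -198/4770 = -1/159*33/5 = -11/265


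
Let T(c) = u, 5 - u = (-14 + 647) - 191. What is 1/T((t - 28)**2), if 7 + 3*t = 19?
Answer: -1/437 ≈ -0.0022883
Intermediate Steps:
t = 4 (t = -7/3 + (1/3)*19 = -7/3 + 19/3 = 4)
u = -437 (u = 5 - ((-14 + 647) - 191) = 5 - (633 - 191) = 5 - 1*442 = 5 - 442 = -437)
T(c) = -437
1/T((t - 28)**2) = 1/(-437) = -1/437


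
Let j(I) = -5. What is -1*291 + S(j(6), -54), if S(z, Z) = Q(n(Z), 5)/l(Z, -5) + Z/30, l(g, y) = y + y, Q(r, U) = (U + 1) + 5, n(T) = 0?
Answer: -2939/10 ≈ -293.90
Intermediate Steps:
Q(r, U) = 6 + U (Q(r, U) = (1 + U) + 5 = 6 + U)
l(g, y) = 2*y
S(z, Z) = -11/10 + Z/30 (S(z, Z) = (6 + 5)/((2*(-5))) + Z/30 = 11/(-10) + Z*(1/30) = 11*(-⅒) + Z/30 = -11/10 + Z/30)
-1*291 + S(j(6), -54) = -1*291 + (-11/10 + (1/30)*(-54)) = -291 + (-11/10 - 9/5) = -291 - 29/10 = -2939/10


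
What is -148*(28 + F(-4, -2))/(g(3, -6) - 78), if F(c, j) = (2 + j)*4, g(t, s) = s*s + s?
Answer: 259/3 ≈ 86.333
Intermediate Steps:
g(t, s) = s + s² (g(t, s) = s² + s = s + s²)
F(c, j) = 8 + 4*j
-148*(28 + F(-4, -2))/(g(3, -6) - 78) = -148*(28 + (8 + 4*(-2)))/(-6*(1 - 6) - 78) = -148*(28 + (8 - 8))/(-6*(-5) - 78) = -148*(28 + 0)/(30 - 78) = -4144/(-48) = -4144*(-1)/48 = -148*(-7/12) = 259/3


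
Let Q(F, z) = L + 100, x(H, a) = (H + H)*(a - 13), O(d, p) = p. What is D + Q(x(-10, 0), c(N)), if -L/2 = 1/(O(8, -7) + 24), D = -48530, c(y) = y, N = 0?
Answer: -823312/17 ≈ -48430.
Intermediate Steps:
x(H, a) = 2*H*(-13 + a) (x(H, a) = (2*H)*(-13 + a) = 2*H*(-13 + a))
L = -2/17 (L = -2/(-7 + 24) = -2/17 ≈ -0.11765)
Q(F, z) = 1698/17 (Q(F, z) = -2/17 + 100 = 1698/17)
D + Q(x(-10, 0), c(N)) = -48530 + 1698/17 = -823312/17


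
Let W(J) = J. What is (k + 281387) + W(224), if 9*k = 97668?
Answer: 292463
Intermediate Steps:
k = 10852 (k = (⅑)*97668 = 10852)
(k + 281387) + W(224) = (10852 + 281387) + 224 = 292239 + 224 = 292463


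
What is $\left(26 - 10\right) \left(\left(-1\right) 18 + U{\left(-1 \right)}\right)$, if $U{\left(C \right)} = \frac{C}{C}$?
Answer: $-272$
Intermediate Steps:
$U{\left(C \right)} = 1$
$\left(26 - 10\right) \left(\left(-1\right) 18 + U{\left(-1 \right)}\right) = \left(26 - 10\right) \left(\left(-1\right) 18 + 1\right) = \left(26 - 10\right) \left(-18 + 1\right) = 16 \left(-17\right) = -272$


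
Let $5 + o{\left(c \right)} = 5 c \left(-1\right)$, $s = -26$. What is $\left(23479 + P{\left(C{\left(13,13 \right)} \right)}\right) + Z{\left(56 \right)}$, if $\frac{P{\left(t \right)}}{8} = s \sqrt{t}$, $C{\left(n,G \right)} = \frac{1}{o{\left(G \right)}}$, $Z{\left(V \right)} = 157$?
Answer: $23636 - \frac{104 i \sqrt{70}}{35} \approx 23636.0 - 24.861 i$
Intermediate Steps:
$o{\left(c \right)} = -5 - 5 c$ ($o{\left(c \right)} = -5 + 5 c \left(-1\right) = -5 - 5 c$)
$C{\left(n,G \right)} = \frac{1}{-5 - 5 G}$
$P{\left(t \right)} = - 208 \sqrt{t}$ ($P{\left(t \right)} = 8 \left(- 26 \sqrt{t}\right) = - 208 \sqrt{t}$)
$\left(23479 + P{\left(C{\left(13,13 \right)} \right)}\right) + Z{\left(56 \right)} = \left(23479 - 208 \sqrt{- \frac{1}{5 + 5 \cdot 13}}\right) + 157 = \left(23479 - 208 \sqrt{- \frac{1}{5 + 65}}\right) + 157 = \left(23479 - 208 \sqrt{- \frac{1}{70}}\right) + 157 = \left(23479 - 208 \frac{i \sqrt{70}}{70}\right) + 157 = \left(23479 - \frac{104 i \sqrt{70}}{35}\right) + 157 = 23636 - \frac{104 i \sqrt{70}}{35}$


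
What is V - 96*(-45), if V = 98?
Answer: 4418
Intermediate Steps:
V - 96*(-45) = 98 - 96*(-45) = 98 + 4320 = 4418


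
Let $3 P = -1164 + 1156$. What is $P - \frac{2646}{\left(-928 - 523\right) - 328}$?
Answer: $- \frac{2098}{1779} \approx -1.1793$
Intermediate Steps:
$P = - \frac{8}{3}$ ($P = \frac{-1164 + 1156}{3} = \frac{1}{3} \left(-8\right) = - \frac{8}{3} \approx -2.6667$)
$P - \frac{2646}{\left(-928 - 523\right) - 328} = - \frac{8}{3} - \frac{2646}{\left(-928 - 523\right) - 328} = - \frac{8}{3} - \frac{2646}{-1451 - 328} = - \frac{8}{3} - \frac{2646}{-1779} = - \frac{8}{3} - - \frac{882}{593} = - \frac{8}{3} + \frac{882}{593} = - \frac{2098}{1779}$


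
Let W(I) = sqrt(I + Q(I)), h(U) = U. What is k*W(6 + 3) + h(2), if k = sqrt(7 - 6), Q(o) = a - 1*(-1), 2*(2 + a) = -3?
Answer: 2 + sqrt(26)/2 ≈ 4.5495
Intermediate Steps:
a = -7/2 (a = -2 + (1/2)*(-3) = -2 - 3/2 = -7/2 ≈ -3.5000)
Q(o) = -5/2 (Q(o) = -7/2 - 1*(-1) = -7/2 + 1 = -5/2)
W(I) = sqrt(-5/2 + I) (W(I) = sqrt(I - 5/2) = sqrt(-5/2 + I))
k = 1 (k = sqrt(1) = 1)
k*W(6 + 3) + h(2) = 1*(sqrt(-10 + 4*(6 + 3))/2) + 2 = 1*(sqrt(-10 + 4*9)/2) + 2 = 1*(sqrt(-10 + 36)/2) + 2 = 1*(sqrt(26)/2) + 2 = sqrt(26)/2 + 2 = 2 + sqrt(26)/2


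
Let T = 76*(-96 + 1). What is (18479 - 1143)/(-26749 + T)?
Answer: -17336/33969 ≈ -0.51035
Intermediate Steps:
T = -7220 (T = 76*(-95) = -7220)
(18479 - 1143)/(-26749 + T) = (18479 - 1143)/(-26749 - 7220) = 17336/(-33969) = 17336*(-1/33969) = -17336/33969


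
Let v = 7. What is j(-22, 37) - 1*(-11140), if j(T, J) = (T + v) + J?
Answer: 11162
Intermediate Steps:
j(T, J) = 7 + J + T (j(T, J) = (T + 7) + J = (7 + T) + J = 7 + J + T)
j(-22, 37) - 1*(-11140) = (7 + 37 - 22) - 1*(-11140) = 22 + 11140 = 11162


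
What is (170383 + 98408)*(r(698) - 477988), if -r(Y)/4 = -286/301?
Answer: -38671833128004/301 ≈ -1.2848e+11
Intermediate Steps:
r(Y) = 1144/301 (r(Y) = -(-1144)/301 = -4*(-286/301) = 1144/301)
(170383 + 98408)*(r(698) - 477988) = (170383 + 98408)*(1144/301 - 477988) = 268791*(-143873244/301) = -38671833128004/301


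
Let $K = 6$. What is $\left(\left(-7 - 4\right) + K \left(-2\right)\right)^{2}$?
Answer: $529$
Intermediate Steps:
$\left(\left(-7 - 4\right) + K \left(-2\right)\right)^{2} = \left(\left(-7 - 4\right) + 6 \left(-2\right)\right)^{2} = \left(-11 - 12\right)^{2} = \left(-23\right)^{2} = 529$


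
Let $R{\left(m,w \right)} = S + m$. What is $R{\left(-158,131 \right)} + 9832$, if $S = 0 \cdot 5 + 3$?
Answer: $9677$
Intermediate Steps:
$S = 3$ ($S = 0 + 3 = 3$)
$R{\left(m,w \right)} = 3 + m$
$R{\left(-158,131 \right)} + 9832 = \left(3 - 158\right) + 9832 = -155 + 9832 = 9677$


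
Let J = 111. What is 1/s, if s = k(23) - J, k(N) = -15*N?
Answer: -1/456 ≈ -0.0021930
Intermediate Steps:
s = -456 (s = -15*23 - 1*111 = -345 - 111 = -456)
1/s = 1/(-456) = -1/456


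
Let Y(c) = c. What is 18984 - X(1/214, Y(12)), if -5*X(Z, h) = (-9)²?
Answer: 95001/5 ≈ 19000.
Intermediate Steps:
X(Z, h) = -81/5 (X(Z, h) = -⅕*(-9)² = -⅕*81 = -81/5)
18984 - X(1/214, Y(12)) = 18984 - 1*(-81/5) = 18984 + 81/5 = 95001/5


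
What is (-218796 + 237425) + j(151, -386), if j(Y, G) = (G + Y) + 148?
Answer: 18542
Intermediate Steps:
j(Y, G) = 148 + G + Y
(-218796 + 237425) + j(151, -386) = (-218796 + 237425) + (148 - 386 + 151) = 18629 - 87 = 18542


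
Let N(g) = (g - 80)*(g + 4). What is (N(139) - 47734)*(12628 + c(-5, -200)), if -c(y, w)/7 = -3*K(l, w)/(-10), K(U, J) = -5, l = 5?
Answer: -993310269/2 ≈ -4.9666e+8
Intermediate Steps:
N(g) = (-80 + g)*(4 + g)
c(y, w) = 21/2 (c(y, w) = -(-21)*(-5/(-10)) = -(-21)*(-5*(-1/10)) = -(-21)/2 = -7*(-3/2) = 21/2)
(N(139) - 47734)*(12628 + c(-5, -200)) = ((-320 + 139**2 - 76*139) - 47734)*(12628 + 21/2) = ((-320 + 19321 - 10564) - 47734)*(25277/2) = (8437 - 47734)*(25277/2) = -39297*25277/2 = -993310269/2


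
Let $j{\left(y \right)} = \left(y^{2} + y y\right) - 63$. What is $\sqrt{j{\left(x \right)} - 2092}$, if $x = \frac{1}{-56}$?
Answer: $\frac{i \sqrt{6758078}}{56} \approx 46.422 i$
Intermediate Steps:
$x = - \frac{1}{56} \approx -0.017857$
$j{\left(y \right)} = -63 + 2 y^{2}$ ($j{\left(y \right)} = \left(y^{2} + y^{2}\right) - 63 = 2 y^{2} - 63 = -63 + 2 y^{2}$)
$\sqrt{j{\left(x \right)} - 2092} = \sqrt{\left(-63 + 2 \left(- \frac{1}{56}\right)^{2}\right) - 2092} = \sqrt{\left(-63 + 2 \cdot \frac{1}{3136}\right) - 2092} = \sqrt{\left(-63 + \frac{1}{1568}\right) - 2092} = \sqrt{- \frac{98783}{1568} - 2092} = \sqrt{- \frac{3379039}{1568}} = \frac{i \sqrt{6758078}}{56}$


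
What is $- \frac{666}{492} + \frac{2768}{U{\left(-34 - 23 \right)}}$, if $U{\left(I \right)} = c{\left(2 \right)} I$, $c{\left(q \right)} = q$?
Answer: $- \frac{119815}{4674} \approx -25.634$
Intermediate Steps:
$U{\left(I \right)} = 2 I$
$- \frac{666}{492} + \frac{2768}{U{\left(-34 - 23 \right)}} = - \frac{666}{492} + \frac{2768}{2 \left(-34 - 23\right)} = \left(-666\right) \frac{1}{492} + \frac{2768}{2 \left(-57\right)} = - \frac{111}{82} + \frac{2768}{-114} = - \frac{111}{82} + 2768 \left(- \frac{1}{114}\right) = - \frac{111}{82} - \frac{1384}{57} = - \frac{119815}{4674}$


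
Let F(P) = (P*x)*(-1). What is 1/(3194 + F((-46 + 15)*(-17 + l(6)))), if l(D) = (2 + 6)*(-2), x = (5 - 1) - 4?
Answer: 1/3194 ≈ 0.00031309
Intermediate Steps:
x = 0 (x = 4 - 4 = 0)
l(D) = -16 (l(D) = 8*(-2) = -16)
F(P) = 0 (F(P) = (P*0)*(-1) = 0*(-1) = 0)
1/(3194 + F((-46 + 15)*(-17 + l(6)))) = 1/(3194 + 0) = 1/3194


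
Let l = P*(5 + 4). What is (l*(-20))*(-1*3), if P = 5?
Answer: 2700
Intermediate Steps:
l = 45 (l = 5*(5 + 4) = 5*9 = 45)
(l*(-20))*(-1*3) = (45*(-20))*(-1*3) = -900*(-3) = 2700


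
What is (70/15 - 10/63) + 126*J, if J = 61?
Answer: 484502/63 ≈ 7690.5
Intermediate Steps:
(70/15 - 10/63) + 126*J = (70/15 - 10/63) + 126*61 = (70*(1/15) - 10*1/63) + 7686 = (14/3 - 10/63) + 7686 = 284/63 + 7686 = 484502/63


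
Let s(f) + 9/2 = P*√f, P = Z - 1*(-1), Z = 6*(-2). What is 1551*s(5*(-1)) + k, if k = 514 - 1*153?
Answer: -13237/2 - 17061*I*√5 ≈ -6618.5 - 38150.0*I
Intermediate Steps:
Z = -12
k = 361 (k = 514 - 153 = 361)
P = -11 (P = -12 - 1*(-1) = -12 + 1 = -11)
s(f) = -9/2 - 11*√f
1551*s(5*(-1)) + k = 1551*(-9/2 - 11*I*√5) + 361 = (-13959/2 - 17061*I*√5) + 361 = -13237/2 - 17061*I*√5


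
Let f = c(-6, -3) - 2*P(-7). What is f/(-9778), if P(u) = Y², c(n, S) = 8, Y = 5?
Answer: 21/4889 ≈ 0.0042954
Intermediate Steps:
P(u) = 25 (P(u) = 5² = 25)
f = -42 (f = 8 - 2*25 = 8 - 50 = -42)
f/(-9778) = -42/(-9778) = -42*(-1/9778) = 21/4889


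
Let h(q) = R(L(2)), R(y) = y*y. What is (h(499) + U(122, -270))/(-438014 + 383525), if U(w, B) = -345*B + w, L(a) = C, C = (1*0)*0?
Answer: -93272/54489 ≈ -1.7118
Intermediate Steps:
C = 0 (C = 0*0 = 0)
L(a) = 0
R(y) = y²
U(w, B) = w - 345*B
h(q) = 0 (h(q) = 0² = 0)
(h(499) + U(122, -270))/(-438014 + 383525) = (0 + (122 - 345*(-270)))/(-438014 + 383525) = (0 + (122 + 93150))/(-54489) = (0 + 93272)*(-1/54489) = 93272*(-1/54489) = -93272/54489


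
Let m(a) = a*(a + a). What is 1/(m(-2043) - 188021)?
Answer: 1/8159677 ≈ 1.2255e-7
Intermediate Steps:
m(a) = 2*a² (m(a) = a*(2*a) = 2*a²)
1/(m(-2043) - 188021) = 1/(2*(-2043)² - 188021) = 1/(2*4173849 - 188021) = 1/(8347698 - 188021) = 1/8159677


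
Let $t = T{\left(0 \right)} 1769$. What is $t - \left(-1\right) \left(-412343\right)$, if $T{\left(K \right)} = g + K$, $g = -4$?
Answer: $-419419$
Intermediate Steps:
$T{\left(K \right)} = -4 + K$
$t = -7076$ ($t = \left(-4 + 0\right) 1769 = \left(-4\right) 1769 = -7076$)
$t - \left(-1\right) \left(-412343\right) = -7076 - \left(-1\right) \left(-412343\right) = -7076 - 412343 = -419419$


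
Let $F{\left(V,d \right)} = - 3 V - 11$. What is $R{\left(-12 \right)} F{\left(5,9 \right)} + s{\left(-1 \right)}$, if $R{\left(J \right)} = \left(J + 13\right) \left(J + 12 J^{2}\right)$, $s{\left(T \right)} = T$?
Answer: $-44617$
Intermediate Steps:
$F{\left(V,d \right)} = -11 - 3 V$
$R{\left(J \right)} = \left(13 + J\right) \left(J + 12 J^{2}\right)$
$R{\left(-12 \right)} F{\left(5,9 \right)} + s{\left(-1 \right)} = - 12 \left(13 + 12 \left(-12\right)^{2} + 157 \left(-12\right)\right) \left(-11 - 15\right) - 1 = - 12 \left(13 + 12 \cdot 144 - 1884\right) \left(-11 - 15\right) - 1 = - 12 \left(13 + 1728 - 1884\right) \left(-26\right) - 1 = \left(-12\right) \left(-143\right) \left(-26\right) - 1 = 1716 \left(-26\right) - 1 = -44616 - 1 = -44617$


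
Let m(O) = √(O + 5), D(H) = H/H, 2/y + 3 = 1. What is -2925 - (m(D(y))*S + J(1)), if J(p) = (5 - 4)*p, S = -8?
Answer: -2926 + 8*√6 ≈ -2906.4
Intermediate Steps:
y = -1 (y = 2/(-3 + 1) = 2/(-2) = 2*(-½) = -1)
D(H) = 1
m(O) = √(5 + O)
J(p) = p (J(p) = 1*p = p)
-2925 - (m(D(y))*S + J(1)) = -2925 - (√(5 + 1)*(-8) + 1) = -2925 - (√6*(-8) + 1) = -2925 - (-8*√6 + 1) = -2925 - (1 - 8*√6) = -2925 + (-1 + 8*√6) = -2926 + 8*√6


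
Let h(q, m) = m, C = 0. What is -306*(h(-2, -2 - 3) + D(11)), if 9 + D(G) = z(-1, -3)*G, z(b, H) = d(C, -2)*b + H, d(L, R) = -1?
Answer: 11016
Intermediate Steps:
z(b, H) = H - b (z(b, H) = -b + H = H - b)
D(G) = -9 - 2*G (D(G) = -9 + (-3 - 1*(-1))*G = -9 + (-3 + 1)*G = -9 - 2*G)
-306*(h(-2, -2 - 3) + D(11)) = -306*((-2 - 3) + (-9 - 2*11)) = -306*(-5 + (-9 - 22)) = -306*(-5 - 31) = -306*(-36) = 11016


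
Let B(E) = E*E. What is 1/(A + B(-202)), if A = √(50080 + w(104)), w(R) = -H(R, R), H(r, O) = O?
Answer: 10201/416229110 - √12494/832458220 ≈ 2.4374e-5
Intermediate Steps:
B(E) = E²
w(R) = -R
A = 2*√12494 (A = √(50080 - 1*104) = √(50080 - 104) = √49976 = 2*√12494 ≈ 223.55)
1/(A + B(-202)) = 1/(2*√12494 + (-202)²) = 1/(2*√12494 + 40804) = 1/(40804 + 2*√12494)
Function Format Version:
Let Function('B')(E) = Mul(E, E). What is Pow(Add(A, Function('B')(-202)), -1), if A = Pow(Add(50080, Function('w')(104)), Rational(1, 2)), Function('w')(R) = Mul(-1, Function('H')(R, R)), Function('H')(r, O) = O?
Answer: Add(Rational(10201, 416229110), Mul(Rational(-1, 832458220), Pow(12494, Rational(1, 2)))) ≈ 2.4374e-5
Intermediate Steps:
Function('B')(E) = Pow(E, 2)
Function('w')(R) = Mul(-1, R)
A = Mul(2, Pow(12494, Rational(1, 2))) (A = Pow(Add(50080, Mul(-1, 104)), Rational(1, 2)) = Pow(Add(50080, -104), Rational(1, 2)) = Pow(49976, Rational(1, 2)) = Mul(2, Pow(12494, Rational(1, 2))) ≈ 223.55)
Pow(Add(A, Function('B')(-202)), -1) = Pow(Add(Mul(2, Pow(12494, Rational(1, 2))), Pow(-202, 2)), -1) = Pow(Add(Mul(2, Pow(12494, Rational(1, 2))), 40804), -1) = Pow(Add(40804, Mul(2, Pow(12494, Rational(1, 2)))), -1)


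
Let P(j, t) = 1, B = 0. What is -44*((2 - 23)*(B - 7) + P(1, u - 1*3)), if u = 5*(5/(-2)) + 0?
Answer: -6512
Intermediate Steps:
u = -25/2 (u = 5*(5*(-1/2)) + 0 = 5*(-5/2) + 0 = -25/2 + 0 = -25/2 ≈ -12.500)
-44*((2 - 23)*(B - 7) + P(1, u - 1*3)) = -44*((2 - 23)*(0 - 7) + 1) = -44*(-21*(-7) + 1) = -44*(147 + 1) = -44*148 = -6512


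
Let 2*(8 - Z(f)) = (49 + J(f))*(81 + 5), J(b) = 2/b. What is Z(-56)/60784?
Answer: -58729/1701952 ≈ -0.034507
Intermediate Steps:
Z(f) = -2099 - 86/f (Z(f) = 8 - (49 + 2/f)*(81 + 5)/2 = 8 - (49 + 2/f)*86/2 = 8 - (4214 + 172/f)/2 = 8 + (-2107 - 86/f) = -2099 - 86/f)
Z(-56)/60784 = (-2099 - 86/(-56))/60784 = (-2099 - 86*(-1/56))*(1/60784) = (-2099 + 43/28)*(1/60784) = -58729/28*1/60784 = -58729/1701952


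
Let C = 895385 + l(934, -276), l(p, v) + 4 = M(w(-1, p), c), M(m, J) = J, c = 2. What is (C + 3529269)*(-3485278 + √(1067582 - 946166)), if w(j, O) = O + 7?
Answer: -15421142273256 + 8849304*√30354 ≈ -1.5420e+13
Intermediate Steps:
w(j, O) = 7 + O
l(p, v) = -2 (l(p, v) = -4 + 2 = -2)
C = 895383 (C = 895385 - 2 = 895383)
(C + 3529269)*(-3485278 + √(1067582 - 946166)) = (895383 + 3529269)*(-3485278 + √(1067582 - 946166)) = 4424652*(-3485278 + √121416) = 4424652*(-3485278 + 2*√30354) = -15421142273256 + 8849304*√30354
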